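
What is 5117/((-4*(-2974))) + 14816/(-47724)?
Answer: 16988143/141931176 ≈ 0.11969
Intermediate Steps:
5117/((-4*(-2974))) + 14816/(-47724) = 5117/11896 + 14816*(-1/47724) = 5117*(1/11896) - 3704/11931 = 5117/11896 - 3704/11931 = 16988143/141931176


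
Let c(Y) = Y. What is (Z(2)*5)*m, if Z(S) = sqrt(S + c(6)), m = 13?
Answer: 130*sqrt(2) ≈ 183.85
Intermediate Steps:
Z(S) = sqrt(6 + S) (Z(S) = sqrt(S + 6) = sqrt(6 + S))
(Z(2)*5)*m = (sqrt(6 + 2)*5)*13 = (sqrt(8)*5)*13 = ((2*sqrt(2))*5)*13 = (10*sqrt(2))*13 = 130*sqrt(2)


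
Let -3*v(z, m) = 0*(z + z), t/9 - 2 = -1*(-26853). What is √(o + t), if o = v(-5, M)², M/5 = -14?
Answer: 3*√26855 ≈ 491.63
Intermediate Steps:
M = -70 (M = 5*(-14) = -70)
t = 241695 (t = 18 + 9*(-1*(-26853)) = 18 + 9*26853 = 18 + 241677 = 241695)
v(z, m) = 0 (v(z, m) = -0*(z + z) = -0*2*z = -⅓*0 = 0)
o = 0 (o = 0² = 0)
√(o + t) = √(0 + 241695) = √241695 = 3*√26855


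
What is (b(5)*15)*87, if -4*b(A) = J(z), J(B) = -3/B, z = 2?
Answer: 3915/8 ≈ 489.38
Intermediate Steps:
b(A) = 3/8 (b(A) = -(-3)/(4*2) = -¼*(-3/2) = 3/8)
(b(5)*15)*87 = ((3/8)*15)*87 = (45/8)*87 = 3915/8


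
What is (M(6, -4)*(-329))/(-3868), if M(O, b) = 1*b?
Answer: -329/967 ≈ -0.34023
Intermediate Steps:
M(O, b) = b
(M(6, -4)*(-329))/(-3868) = -4*(-329)/(-3868) = 1316*(-1/3868) = -329/967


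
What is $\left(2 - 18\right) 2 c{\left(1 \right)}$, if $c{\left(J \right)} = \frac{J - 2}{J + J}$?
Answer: $16$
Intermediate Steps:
$c{\left(J \right)} = \frac{-2 + J}{2 J}$
$\left(2 - 18\right) 2 c{\left(1 \right)} = \left(2 - 18\right) 2 \frac{-2 + 1}{2 \cdot 1} = \left(2 - 18\right) 2 \cdot \frac{1}{2} \cdot 1 \left(-1\right) = \left(-16\right) 2 \left(- \frac{1}{2}\right) = \left(-32\right) \left(- \frac{1}{2}\right) = 16$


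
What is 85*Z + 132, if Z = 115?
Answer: 9907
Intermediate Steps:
85*Z + 132 = 85*115 + 132 = 9775 + 132 = 9907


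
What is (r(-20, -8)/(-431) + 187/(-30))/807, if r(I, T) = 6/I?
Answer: -40294/5217255 ≈ -0.0077232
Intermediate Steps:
(r(-20, -8)/(-431) + 187/(-30))/807 = ((6/(-20))/(-431) + 187/(-30))/807 = ((6*(-1/20))*(-1/431) + 187*(-1/30))*(1/807) = (-3/10*(-1/431) - 187/30)*(1/807) = (3/4310 - 187/30)*(1/807) = -40294/6465*1/807 = -40294/5217255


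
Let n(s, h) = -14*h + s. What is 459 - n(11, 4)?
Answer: 504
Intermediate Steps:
n(s, h) = s - 14*h
459 - n(11, 4) = 459 - (11 - 14*4) = 459 - (11 - 56) = 459 - 1*(-45) = 459 + 45 = 504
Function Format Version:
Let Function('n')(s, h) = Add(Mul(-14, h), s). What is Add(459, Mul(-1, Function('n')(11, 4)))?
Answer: 504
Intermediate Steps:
Function('n')(s, h) = Add(s, Mul(-14, h))
Add(459, Mul(-1, Function('n')(11, 4))) = Add(459, Mul(-1, Add(11, Mul(-14, 4)))) = Add(459, Mul(-1, Add(11, -56))) = Add(459, Mul(-1, -45)) = Add(459, 45) = 504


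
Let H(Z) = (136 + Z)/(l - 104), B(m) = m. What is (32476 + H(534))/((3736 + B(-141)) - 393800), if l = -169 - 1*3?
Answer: -4481353/53848290 ≈ -0.083222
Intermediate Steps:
l = -172 (l = -169 - 3 = -172)
H(Z) = -34/69 - Z/276 (H(Z) = (136 + Z)/(-172 - 104) = (136 + Z)/(-276) = (136 + Z)*(-1/276) = -34/69 - Z/276)
(32476 + H(534))/((3736 + B(-141)) - 393800) = (32476 + (-34/69 - 1/276*534))/((3736 - 141) - 393800) = (32476 + (-34/69 - 89/46))/(3595 - 393800) = (32476 - 335/138)/(-390205) = (4481353/138)*(-1/390205) = -4481353/53848290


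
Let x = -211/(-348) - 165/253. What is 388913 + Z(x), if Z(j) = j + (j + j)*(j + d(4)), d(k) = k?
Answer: 12457651243387/32032008 ≈ 3.8891e+5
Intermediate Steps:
x = -367/8004 (x = -211*(-1/348) - 165*1/253 = 211/348 - 15/23 = -367/8004 ≈ -0.045852)
Z(j) = j + 2*j*(4 + j) (Z(j) = j + (j + j)*(j + 4) = j + (2*j)*(4 + j) = j + 2*j*(4 + j))
388913 + Z(x) = 388913 - 367*(9 + 2*(-367/8004))/8004 = 388913 - 367*(9 - 367/4002)/8004 = 388913 - 367/8004*35651/4002 = 388913 - 13083917/32032008 = 12457651243387/32032008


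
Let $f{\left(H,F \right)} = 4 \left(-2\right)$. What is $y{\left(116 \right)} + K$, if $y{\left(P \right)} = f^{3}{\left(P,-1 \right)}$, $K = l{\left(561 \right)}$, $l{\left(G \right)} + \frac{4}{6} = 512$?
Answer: $- \frac{2}{3} \approx -0.66667$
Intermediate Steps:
$l{\left(G \right)} = \frac{1534}{3}$ ($l{\left(G \right)} = - \frac{2}{3} + 512 = \frac{1534}{3}$)
$f{\left(H,F \right)} = -8$
$K = \frac{1534}{3} \approx 511.33$
$y{\left(P \right)} = -512$ ($y{\left(P \right)} = \left(-8\right)^{3} = -512$)
$y{\left(116 \right)} + K = -512 + \frac{1534}{3} = - \frac{2}{3}$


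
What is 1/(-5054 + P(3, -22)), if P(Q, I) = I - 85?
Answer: -1/5161 ≈ -0.00019376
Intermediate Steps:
P(Q, I) = -85 + I
1/(-5054 + P(3, -22)) = 1/(-5054 + (-85 - 22)) = 1/(-5054 - 107) = 1/(-5161) = -1/5161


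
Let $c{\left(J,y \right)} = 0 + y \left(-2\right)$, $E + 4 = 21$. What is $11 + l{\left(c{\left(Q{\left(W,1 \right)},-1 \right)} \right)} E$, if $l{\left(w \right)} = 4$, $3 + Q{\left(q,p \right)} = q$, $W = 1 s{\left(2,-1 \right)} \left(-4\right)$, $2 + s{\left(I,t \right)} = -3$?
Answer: $79$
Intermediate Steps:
$E = 17$ ($E = -4 + 21 = 17$)
$s{\left(I,t \right)} = -5$ ($s{\left(I,t \right)} = -2 - 3 = -5$)
$W = 20$ ($W = 1 \left(-5\right) \left(-4\right) = \left(-5\right) \left(-4\right) = 20$)
$Q{\left(q,p \right)} = -3 + q$
$c{\left(J,y \right)} = - 2 y$ ($c{\left(J,y \right)} = 0 - 2 y = - 2 y$)
$11 + l{\left(c{\left(Q{\left(W,1 \right)},-1 \right)} \right)} E = 11 + 4 \cdot 17 = 11 + 68 = 79$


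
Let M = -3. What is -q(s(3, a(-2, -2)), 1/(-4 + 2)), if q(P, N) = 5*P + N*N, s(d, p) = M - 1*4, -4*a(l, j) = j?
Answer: 139/4 ≈ 34.750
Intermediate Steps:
a(l, j) = -j/4
s(d, p) = -7 (s(d, p) = -3 - 1*4 = -3 - 4 = -7)
q(P, N) = N² + 5*P (q(P, N) = 5*P + N² = N² + 5*P)
-q(s(3, a(-2, -2)), 1/(-4 + 2)) = -((1/(-4 + 2))² + 5*(-7)) = -((1/(-2))² - 35) = -((-½)² - 35) = -(¼ - 35) = -1*(-139/4) = 139/4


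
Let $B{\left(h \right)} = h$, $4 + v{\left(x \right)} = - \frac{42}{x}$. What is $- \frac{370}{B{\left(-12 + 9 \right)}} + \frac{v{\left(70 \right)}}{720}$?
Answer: $\frac{443977}{3600} \approx 123.33$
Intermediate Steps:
$v{\left(x \right)} = -4 - \frac{42}{x}$
$- \frac{370}{B{\left(-12 + 9 \right)}} + \frac{v{\left(70 \right)}}{720} = - \frac{370}{-12 + 9} + \frac{-4 - \frac{42}{70}}{720} = - \frac{370}{-3} + \left(-4 - \frac{3}{5}\right) \frac{1}{720} = \left(-370\right) \left(- \frac{1}{3}\right) + \left(-4 - \frac{3}{5}\right) \frac{1}{720} = \frac{370}{3} - \frac{23}{3600} = \frac{443977}{3600}$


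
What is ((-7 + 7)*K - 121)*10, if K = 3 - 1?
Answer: -1210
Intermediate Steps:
K = 2
((-7 + 7)*K - 121)*10 = ((-7 + 7)*2 - 121)*10 = (0*2 - 121)*10 = (0 - 121)*10 = -121*10 = -1210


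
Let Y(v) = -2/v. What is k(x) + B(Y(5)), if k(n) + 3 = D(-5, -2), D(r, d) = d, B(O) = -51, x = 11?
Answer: -56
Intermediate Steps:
k(n) = -5 (k(n) = -3 - 2 = -5)
k(x) + B(Y(5)) = -5 - 51 = -56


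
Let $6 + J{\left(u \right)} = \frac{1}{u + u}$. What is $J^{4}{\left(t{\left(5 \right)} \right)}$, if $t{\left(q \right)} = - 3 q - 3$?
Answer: $\frac{2217373921}{1679616} \approx 1320.2$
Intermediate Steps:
$t{\left(q \right)} = -3 - 3 q$
$J{\left(u \right)} = -6 + \frac{1}{2 u}$ ($J{\left(u \right)} = -6 + \frac{1}{u + u} = -6 + \frac{1}{2 u}$)
$J^{4}{\left(t{\left(5 \right)} \right)} = \left(-6 + \frac{1}{2 \left(-3 - 15\right)}\right)^{4} = \left(-6 + \frac{1}{2 \left(-18\right)}\right)^{4} = \left(-6 + \frac{1}{2} \left(- \frac{1}{18}\right)\right)^{4} = \left(-6 - \frac{1}{36}\right)^{4} = \left(- \frac{217}{36}\right)^{4} = \frac{2217373921}{1679616}$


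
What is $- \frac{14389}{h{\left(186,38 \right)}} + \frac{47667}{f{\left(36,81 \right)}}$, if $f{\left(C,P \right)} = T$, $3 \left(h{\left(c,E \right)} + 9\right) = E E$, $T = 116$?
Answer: $\frac{62536767}{164372} \approx 380.46$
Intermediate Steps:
$h{\left(c,E \right)} = -9 + \frac{E^{2}}{3}$ ($h{\left(c,E \right)} = -9 + \frac{E E}{3} = -9 + \frac{E^{2}}{3}$)
$f{\left(C,P \right)} = 116$
$- \frac{14389}{h{\left(186,38 \right)}} + \frac{47667}{f{\left(36,81 \right)}} = - \frac{14389}{-9 + \frac{38^{2}}{3}} + \frac{47667}{116} = - \frac{14389}{-9 + \frac{1}{3} \cdot 1444} + 47667 \cdot \frac{1}{116} = - \frac{14389}{-9 + \frac{1444}{3}} + \frac{47667}{116} = - \frac{14389}{\frac{1417}{3}} + \frac{47667}{116} = \left(-14389\right) \frac{3}{1417} + \frac{47667}{116} = - \frac{43167}{1417} + \frac{47667}{116} = \frac{62536767}{164372}$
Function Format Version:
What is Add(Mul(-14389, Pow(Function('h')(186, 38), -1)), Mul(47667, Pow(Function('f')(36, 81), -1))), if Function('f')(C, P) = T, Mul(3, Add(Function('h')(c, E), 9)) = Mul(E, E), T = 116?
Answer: Rational(62536767, 164372) ≈ 380.46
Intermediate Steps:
Function('h')(c, E) = Add(-9, Mul(Rational(1, 3), Pow(E, 2))) (Function('h')(c, E) = Add(-9, Mul(Rational(1, 3), Mul(E, E))) = Add(-9, Mul(Rational(1, 3), Pow(E, 2))))
Function('f')(C, P) = 116
Add(Mul(-14389, Pow(Function('h')(186, 38), -1)), Mul(47667, Pow(Function('f')(36, 81), -1))) = Add(Mul(-14389, Pow(Add(-9, Mul(Rational(1, 3), Pow(38, 2))), -1)), Mul(47667, Pow(116, -1))) = Add(Mul(-14389, Pow(Add(-9, Mul(Rational(1, 3), 1444)), -1)), Mul(47667, Rational(1, 116))) = Add(Mul(-14389, Pow(Add(-9, Rational(1444, 3)), -1)), Rational(47667, 116)) = Add(Mul(-14389, Pow(Rational(1417, 3), -1)), Rational(47667, 116)) = Add(Mul(-14389, Rational(3, 1417)), Rational(47667, 116)) = Add(Rational(-43167, 1417), Rational(47667, 116)) = Rational(62536767, 164372)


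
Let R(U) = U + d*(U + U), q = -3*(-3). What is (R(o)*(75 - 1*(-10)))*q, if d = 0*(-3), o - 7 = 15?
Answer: 16830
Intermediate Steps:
o = 22 (o = 7 + 15 = 22)
q = 9
d = 0
R(U) = U (R(U) = U + 0*(U + U) = U + 0*(2*U) = U + 0 = U)
(R(o)*(75 - 1*(-10)))*q = (22*(75 - 1*(-10)))*9 = (22*(75 + 10))*9 = (22*85)*9 = 1870*9 = 16830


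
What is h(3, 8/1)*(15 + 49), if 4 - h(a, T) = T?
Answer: -256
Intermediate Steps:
h(a, T) = 4 - T
h(3, 8/1)*(15 + 49) = (4 - 8/1)*(15 + 49) = (4 - 8)*64 = -4*64 = -256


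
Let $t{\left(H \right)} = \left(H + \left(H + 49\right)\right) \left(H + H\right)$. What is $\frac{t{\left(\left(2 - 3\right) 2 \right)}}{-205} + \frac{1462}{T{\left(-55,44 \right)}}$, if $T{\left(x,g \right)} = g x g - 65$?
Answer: $\frac{3775678}{4368345} \approx 0.86433$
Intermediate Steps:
$t{\left(H \right)} = 2 H \left(49 + 2 H\right)$ ($t{\left(H \right)} = \left(H + \left(49 + H\right)\right) 2 H = \left(49 + 2 H\right) 2 H = 2 H \left(49 + 2 H\right)$)
$T{\left(x,g \right)} = -65 + x g^{2}$ ($T{\left(x,g \right)} = x g^{2} - 65 = -65 + x g^{2}$)
$\frac{t{\left(\left(2 - 3\right) 2 \right)}}{-205} + \frac{1462}{T{\left(-55,44 \right)}} = \frac{2 \left(2 - 3\right) 2 \left(49 + 2 \left(2 - 3\right) 2\right)}{-205} + \frac{1462}{-65 - 55 \cdot 44^{2}} = 2 \left(\left(-1\right) 2\right) \left(49 + 2 \left(\left(-1\right) 2\right)\right) \left(- \frac{1}{205}\right) + \frac{1462}{-65 - 106480} = 2 \left(-2\right) \left(49 + 2 \left(-2\right)\right) \left(- \frac{1}{205}\right) + \frac{1462}{-65 - 106480} = 2 \left(-2\right) \left(49 - 4\right) \left(- \frac{1}{205}\right) + \frac{1462}{-106545} = 2 \left(-2\right) 45 \left(- \frac{1}{205}\right) + 1462 \left(- \frac{1}{106545}\right) = \left(-180\right) \left(- \frac{1}{205}\right) - \frac{1462}{106545} = \frac{36}{41} - \frac{1462}{106545} = \frac{3775678}{4368345}$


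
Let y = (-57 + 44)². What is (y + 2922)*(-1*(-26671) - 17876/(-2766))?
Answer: 114042231721/1383 ≈ 8.2460e+7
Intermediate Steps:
y = 169 (y = (-13)² = 169)
(y + 2922)*(-1*(-26671) - 17876/(-2766)) = (169 + 2922)*(-1*(-26671) - 17876/(-2766)) = 3091*(26671 - 17876*(-1/2766)) = 3091*(26671 + 8938/1383) = 3091*(36894931/1383) = 114042231721/1383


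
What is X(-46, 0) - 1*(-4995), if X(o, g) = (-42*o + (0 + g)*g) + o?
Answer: 6881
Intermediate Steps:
X(o, g) = g² - 41*o (X(o, g) = (-42*o + g*g) + o = (-42*o + g²) + o = (g² - 42*o) + o = g² - 41*o)
X(-46, 0) - 1*(-4995) = (0² - 41*(-46)) - 1*(-4995) = (0 + 1886) + 4995 = 1886 + 4995 = 6881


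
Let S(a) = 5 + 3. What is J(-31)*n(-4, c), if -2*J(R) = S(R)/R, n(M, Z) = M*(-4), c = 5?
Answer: 64/31 ≈ 2.0645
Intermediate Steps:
S(a) = 8
n(M, Z) = -4*M
J(R) = -4/R
J(-31)*n(-4, c) = (-4/(-31))*(-4*(-4)) = -4*(-1/31)*16 = (4/31)*16 = 64/31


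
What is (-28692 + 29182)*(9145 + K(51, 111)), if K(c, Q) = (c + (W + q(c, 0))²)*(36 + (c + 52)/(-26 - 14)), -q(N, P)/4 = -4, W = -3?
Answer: 8084265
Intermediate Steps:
q(N, P) = 16 (q(N, P) = -4*(-4) = 16)
K(c, Q) = (169 + c)*(347/10 - c/40) (K(c, Q) = (c + (-3 + 16)²)*(36 + (c + 52)/(-26 - 14)) = (c + 13²)*(36 + (52 + c)/(-40)) = (c + 169)*(36 + (52 + c)*(-1/40)) = (169 + c)*(36 + (-13/10 - c/40)) = (169 + c)*(347/10 - c/40))
(-28692 + 29182)*(9145 + K(51, 111)) = (-28692 + 29182)*(9145 + (58643/10 - 1/40*51² + (1219/40)*51)) = 490*(9145 + (58643/10 - 1/40*2601 + 62169/40)) = 490*(9145 + (58643/10 - 2601/40 + 62169/40)) = 490*(9145 + 14707/2) = 490*(32997/2) = 8084265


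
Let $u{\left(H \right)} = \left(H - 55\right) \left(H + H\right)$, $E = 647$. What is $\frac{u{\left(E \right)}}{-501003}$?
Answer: $- \frac{766048}{501003} \approx -1.529$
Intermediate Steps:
$u{\left(H \right)} = 2 H \left(-55 + H\right)$ ($u{\left(H \right)} = \left(-55 + H\right) 2 H = 2 H \left(-55 + H\right)$)
$\frac{u{\left(E \right)}}{-501003} = \frac{2 \cdot 647 \left(-55 + 647\right)}{-501003} = 2 \cdot 647 \cdot 592 \left(- \frac{1}{501003}\right) = 766048 \left(- \frac{1}{501003}\right) = - \frac{766048}{501003}$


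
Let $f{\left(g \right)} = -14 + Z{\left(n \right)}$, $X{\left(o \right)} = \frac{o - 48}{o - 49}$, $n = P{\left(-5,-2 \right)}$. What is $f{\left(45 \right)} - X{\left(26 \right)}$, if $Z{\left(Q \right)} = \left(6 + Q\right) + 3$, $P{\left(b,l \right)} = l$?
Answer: $- \frac{183}{23} \approx -7.9565$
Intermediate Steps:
$n = -2$
$Z{\left(Q \right)} = 9 + Q$
$X{\left(o \right)} = \frac{-48 + o}{-49 + o}$
$f{\left(g \right)} = -7$ ($f{\left(g \right)} = -14 + \left(9 - 2\right) = -14 + 7 = -7$)
$f{\left(45 \right)} - X{\left(26 \right)} = -7 - \frac{-48 + 26}{-49 + 26} = -7 - \frac{1}{-23} \left(-22\right) = -7 - \left(- \frac{1}{23}\right) \left(-22\right) = -7 - \frac{22}{23} = - \frac{183}{23}$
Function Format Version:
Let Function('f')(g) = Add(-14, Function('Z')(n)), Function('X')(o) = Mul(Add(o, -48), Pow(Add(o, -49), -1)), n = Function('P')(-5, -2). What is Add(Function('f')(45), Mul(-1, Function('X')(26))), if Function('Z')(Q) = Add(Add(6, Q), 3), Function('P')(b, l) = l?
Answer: Rational(-183, 23) ≈ -7.9565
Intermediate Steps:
n = -2
Function('Z')(Q) = Add(9, Q)
Function('X')(o) = Mul(Pow(Add(-49, o), -1), Add(-48, o)) (Function('X')(o) = Mul(Add(-48, o), Pow(Add(-49, o), -1)) = Mul(Pow(Add(-49, o), -1), Add(-48, o)))
Function('f')(g) = -7 (Function('f')(g) = Add(-14, Add(9, -2)) = Add(-14, 7) = -7)
Add(Function('f')(45), Mul(-1, Function('X')(26))) = Add(-7, Mul(-1, Mul(Pow(Add(-49, 26), -1), Add(-48, 26)))) = Add(-7, Mul(-1, Mul(Pow(-23, -1), -22))) = Add(-7, Mul(-1, Mul(Rational(-1, 23), -22))) = Add(-7, Mul(-1, Rational(22, 23))) = Add(-7, Rational(-22, 23)) = Rational(-183, 23)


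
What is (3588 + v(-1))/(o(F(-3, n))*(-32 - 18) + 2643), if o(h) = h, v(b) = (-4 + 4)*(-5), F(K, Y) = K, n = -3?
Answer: 1196/931 ≈ 1.2846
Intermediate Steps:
v(b) = 0 (v(b) = 0*(-5) = 0)
(3588 + v(-1))/(o(F(-3, n))*(-32 - 18) + 2643) = (3588 + 0)/(-3*(-32 - 18) + 2643) = 3588/(-3*(-50) + 2643) = 3588/(150 + 2643) = 3588/2793 = 3588*(1/2793) = 1196/931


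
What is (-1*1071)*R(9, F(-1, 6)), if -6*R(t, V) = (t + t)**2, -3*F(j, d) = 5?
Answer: 57834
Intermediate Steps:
F(j, d) = -5/3 (F(j, d) = -1/3*5 = -5/3)
R(t, V) = -2*t**2/3 (R(t, V) = -(t + t)**2/6 = -4*t**2/6 = -2*t**2/3)
(-1*1071)*R(9, F(-1, 6)) = (-1*1071)*(-2/3*9**2) = -(-714)*81 = -1071*(-54) = 57834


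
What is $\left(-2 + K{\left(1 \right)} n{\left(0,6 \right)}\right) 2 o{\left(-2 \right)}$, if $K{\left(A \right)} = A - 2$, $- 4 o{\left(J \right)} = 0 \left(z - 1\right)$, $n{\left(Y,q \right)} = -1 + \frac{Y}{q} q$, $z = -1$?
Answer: $0$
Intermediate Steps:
$n{\left(Y,q \right)} = -1 + Y$
$o{\left(J \right)} = 0$ ($o{\left(J \right)} = - \frac{0 \left(-1 - 1\right)}{4} = - \frac{0 \left(-2\right)}{4} = \left(- \frac{1}{4}\right) 0 = 0$)
$K{\left(A \right)} = -2 + A$ ($K{\left(A \right)} = A - 2 = -2 + A$)
$\left(-2 + K{\left(1 \right)} n{\left(0,6 \right)}\right) 2 o{\left(-2 \right)} = \left(-2 + \left(-2 + 1\right) \left(-1 + 0\right)\right) 2 \cdot 0 = \left(-2 - -1\right) 2 \cdot 0 = \left(-2 + 1\right) 2 \cdot 0 = \left(-1\right) 2 \cdot 0 = \left(-2\right) 0 = 0$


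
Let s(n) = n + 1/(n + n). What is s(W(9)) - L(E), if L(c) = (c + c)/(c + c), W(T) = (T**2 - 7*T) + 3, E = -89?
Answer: 841/42 ≈ 20.024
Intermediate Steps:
W(T) = 3 + T**2 - 7*T
L(c) = 1 (L(c) = (2*c)/((2*c)) = (2*c)*(1/(2*c)) = 1)
s(n) = n + 1/(2*n)
s(W(9)) - L(E) = ((3 + 9**2 - 7*9) + 1/(2*(3 + 9**2 - 7*9))) - 1*1 = ((3 + 81 - 63) + 1/(2*(3 + 81 - 63))) - 1 = (21 + (1/2)/21) - 1 = (21 + (1/2)*(1/21)) - 1 = (21 + 1/42) - 1 = 883/42 - 1 = 841/42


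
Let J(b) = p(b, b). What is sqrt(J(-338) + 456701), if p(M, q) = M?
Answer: 3*sqrt(50707) ≈ 675.55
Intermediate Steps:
J(b) = b
sqrt(J(-338) + 456701) = sqrt(-338 + 456701) = sqrt(456363) = 3*sqrt(50707)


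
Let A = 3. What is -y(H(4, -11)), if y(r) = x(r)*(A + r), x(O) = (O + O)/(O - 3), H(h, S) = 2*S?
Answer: 836/25 ≈ 33.440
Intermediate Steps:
x(O) = 2*O/(-3 + O) (x(O) = (2*O)/(-3 + O) = 2*O/(-3 + O))
y(r) = 2*r*(3 + r)/(-3 + r) (y(r) = (2*r/(-3 + r))*(3 + r) = 2*r*(3 + r)/(-3 + r))
-y(H(4, -11)) = -2*2*(-11)*(3 + 2*(-11))/(-3 + 2*(-11)) = -2*(-22)*(3 - 22)/(-3 - 22) = -2*(-22)*(-19)/(-25) = -2*(-22)*(-1)*(-19)/25 = -1*(-836/25) = 836/25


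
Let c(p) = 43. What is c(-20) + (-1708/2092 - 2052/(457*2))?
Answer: 9545736/239011 ≈ 39.938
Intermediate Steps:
c(-20) + (-1708/2092 - 2052/(457*2)) = 43 + (-1708/2092 - 2052/(457*2)) = 43 + (-1708*1/2092 - 2052/914) = 43 + (-427/523 - 2052*1/914) = 43 + (-427/523 - 1026/457) = 43 - 731737/239011 = 9545736/239011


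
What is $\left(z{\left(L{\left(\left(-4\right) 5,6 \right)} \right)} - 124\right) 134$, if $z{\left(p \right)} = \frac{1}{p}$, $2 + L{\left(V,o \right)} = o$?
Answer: $- \frac{33165}{2} \approx -16583.0$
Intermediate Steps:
$L{\left(V,o \right)} = -2 + o$
$\left(z{\left(L{\left(\left(-4\right) 5,6 \right)} \right)} - 124\right) 134 = \left(\frac{1}{-2 + 6} - 124\right) 134 = \left(\frac{1}{4} - 124\right) 134 = \left(- \frac{495}{4}\right) 134 = - \frac{33165}{2}$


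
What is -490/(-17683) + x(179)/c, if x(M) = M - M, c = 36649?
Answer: 490/17683 ≈ 0.027710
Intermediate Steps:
x(M) = 0
-490/(-17683) + x(179)/c = -490/(-17683) + 0/36649 = -490*(-1/17683) + 0*(1/36649) = 490/17683 + 0 = 490/17683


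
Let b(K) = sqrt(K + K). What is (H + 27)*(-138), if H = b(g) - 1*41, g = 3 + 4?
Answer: 1932 - 138*sqrt(14) ≈ 1415.7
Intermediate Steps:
g = 7
b(K) = sqrt(2)*sqrt(K) (b(K) = sqrt(2*K) = sqrt(2)*sqrt(K))
H = -41 + sqrt(14) (H = sqrt(2)*sqrt(7) - 1*41 = sqrt(14) - 41 = -41 + sqrt(14) ≈ -37.258)
(H + 27)*(-138) = ((-41 + sqrt(14)) + 27)*(-138) = (-14 + sqrt(14))*(-138) = 1932 - 138*sqrt(14)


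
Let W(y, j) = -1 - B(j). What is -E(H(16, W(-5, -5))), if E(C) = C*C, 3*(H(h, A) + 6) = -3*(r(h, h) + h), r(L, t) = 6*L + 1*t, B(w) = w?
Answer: -17956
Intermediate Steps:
r(L, t) = t + 6*L (r(L, t) = 6*L + t = t + 6*L)
W(y, j) = -1 - j
H(h, A) = -6 - 8*h (H(h, A) = -6 + (-3*((h + 6*h) + h))/3 = -6 + (-3*(7*h + h))/3 = -6 + (-24*h)/3 = -6 - 8*h)
E(C) = C²
-E(H(16, W(-5, -5))) = -(-6 - 8*16)² = -(-6 - 128)² = -1*(-134)² = -1*17956 = -17956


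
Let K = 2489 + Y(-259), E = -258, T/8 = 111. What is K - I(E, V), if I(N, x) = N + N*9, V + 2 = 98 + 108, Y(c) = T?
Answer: 5957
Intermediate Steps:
T = 888 (T = 8*111 = 888)
Y(c) = 888
V = 204 (V = -2 + (98 + 108) = -2 + 206 = 204)
I(N, x) = 10*N (I(N, x) = N + 9*N = 10*N)
K = 3377 (K = 2489 + 888 = 3377)
K - I(E, V) = 3377 - 10*(-258) = 3377 - 1*(-2580) = 3377 + 2580 = 5957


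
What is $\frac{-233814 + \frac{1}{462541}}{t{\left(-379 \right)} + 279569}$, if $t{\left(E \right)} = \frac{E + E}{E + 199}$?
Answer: $- \frac{335633466330}{401319535781} \approx -0.83632$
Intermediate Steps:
$t{\left(E \right)} = \frac{2 E}{199 + E}$
$\frac{-233814 + \frac{1}{462541}}{t{\left(-379 \right)} + 279569} = \frac{-233814 + \frac{1}{462541}}{2 \left(-379\right) \frac{1}{199 - 379} + 279569} = \frac{-233814 + \frac{1}{462541}}{2 \left(-379\right) \frac{1}{-180} + 279569} = - \frac{108148561373}{462541 \left(2 \left(-379\right) \left(- \frac{1}{180}\right) + 279569\right)} = - \frac{108148561373}{462541 \left(\frac{379}{90} + 279569\right)} = - \frac{108148561373}{462541 \cdot \frac{25161589}{90}} = \left(- \frac{108148561373}{462541}\right) \frac{90}{25161589} = - \frac{335633466330}{401319535781}$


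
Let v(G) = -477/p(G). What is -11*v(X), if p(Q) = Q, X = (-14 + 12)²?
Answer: 5247/4 ≈ 1311.8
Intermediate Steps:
X = 4 (X = (-2)² = 4)
v(G) = -477/G
-11*v(X) = -(-5247)/4 = -11*(-477/4) = 5247/4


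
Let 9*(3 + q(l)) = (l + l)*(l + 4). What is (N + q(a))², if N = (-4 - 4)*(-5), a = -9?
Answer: 2209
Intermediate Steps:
q(l) = -3 + 2*l*(4 + l)/9 (q(l) = -3 + ((l + l)*(l + 4))/9 = -3 + ((2*l)*(4 + l))/9 = -3 + (2*l*(4 + l))/9 = -3 + 2*l*(4 + l)/9)
N = 40 (N = -8*(-5) = 40)
(N + q(a))² = (40 + (-3 + (2/9)*(-9)² + (8/9)*(-9)))² = (40 + (-3 + (2/9)*81 - 8))² = (40 + (-3 + 18 - 8))² = (40 + 7)² = 47² = 2209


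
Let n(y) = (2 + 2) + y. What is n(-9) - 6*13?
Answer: -83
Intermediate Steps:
n(y) = 4 + y
n(-9) - 6*13 = (4 - 9) - 6*13 = -5 - 78 = -83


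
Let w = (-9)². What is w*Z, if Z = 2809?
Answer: 227529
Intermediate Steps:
w = 81
w*Z = 81*2809 = 227529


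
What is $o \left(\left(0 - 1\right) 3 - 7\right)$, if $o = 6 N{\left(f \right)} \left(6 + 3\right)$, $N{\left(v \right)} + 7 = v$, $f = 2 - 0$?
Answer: $2700$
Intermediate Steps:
$f = 2$ ($f = 2 + 0 = 2$)
$N{\left(v \right)} = -7 + v$
$o = -270$ ($o = 6 \left(-7 + 2\right) \left(6 + 3\right) = 6 \left(-5\right) 9 = \left(-30\right) 9 = -270$)
$o \left(\left(0 - 1\right) 3 - 7\right) = - 270 \left(\left(0 - 1\right) 3 - 7\right) = - 270 \left(\left(-1\right) 3 - 7\right) = - 270 \left(-3 - 7\right) = \left(-270\right) \left(-10\right) = 2700$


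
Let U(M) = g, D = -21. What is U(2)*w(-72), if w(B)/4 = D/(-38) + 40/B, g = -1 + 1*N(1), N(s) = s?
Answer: 0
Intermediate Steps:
g = 0 (g = -1 + 1*1 = -1 + 1 = 0)
w(B) = 42/19 + 160/B (w(B) = 4*(-21/(-38) + 40/B) = 4*(-21*(-1/38) + 40/B) = 4*(21/38 + 40/B) = 42/19 + 160/B)
U(M) = 0
U(2)*w(-72) = 0*(42/19 + 160/(-72)) = 0*(42/19 + 160*(-1/72)) = 0*(42/19 - 20/9) = 0*(-2/171) = 0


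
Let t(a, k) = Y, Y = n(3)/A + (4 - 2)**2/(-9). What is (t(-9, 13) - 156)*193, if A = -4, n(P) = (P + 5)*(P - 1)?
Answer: -278692/9 ≈ -30966.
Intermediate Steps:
n(P) = (-1 + P)*(5 + P) (n(P) = (5 + P)*(-1 + P) = (-1 + P)*(5 + P))
Y = -40/9 (Y = (-5 + 3**2 + 4*3)/(-4) + (4 - 2)**2/(-9) = (-5 + 9 + 12)*(-1/4) + 2**2*(-1/9) = 16*(-1/4) + 4*(-1/9) = -4 - 4/9 = -40/9 ≈ -4.4444)
t(a, k) = -40/9
(t(-9, 13) - 156)*193 = (-40/9 - 156)*193 = -1444/9*193 = -278692/9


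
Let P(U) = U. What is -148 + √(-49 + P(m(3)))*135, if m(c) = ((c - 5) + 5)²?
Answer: -148 + 270*I*√10 ≈ -148.0 + 853.82*I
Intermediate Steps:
m(c) = c² (m(c) = ((-5 + c) + 5)² = c²)
-148 + √(-49 + P(m(3)))*135 = -148 + √(-49 + 3²)*135 = -148 + √(-49 + 9)*135 = -148 + √(-40)*135 = -148 + (2*I*√10)*135 = -148 + 270*I*√10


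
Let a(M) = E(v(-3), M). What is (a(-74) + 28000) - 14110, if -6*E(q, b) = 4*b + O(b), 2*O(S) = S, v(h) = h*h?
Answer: 27891/2 ≈ 13946.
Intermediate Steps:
v(h) = h²
O(S) = S/2
E(q, b) = -3*b/4 (E(q, b) = -(4*b + b/2)/6 = -3*b/4)
a(M) = -3*M/4
(a(-74) + 28000) - 14110 = (-¾*(-74) + 28000) - 14110 = (111/2 + 28000) - 14110 = 56111/2 - 14110 = 27891/2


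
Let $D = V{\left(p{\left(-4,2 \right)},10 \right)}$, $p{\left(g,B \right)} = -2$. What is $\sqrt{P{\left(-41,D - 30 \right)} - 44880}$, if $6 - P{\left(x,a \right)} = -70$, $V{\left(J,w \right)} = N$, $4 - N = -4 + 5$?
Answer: $2 i \sqrt{11201} \approx 211.67 i$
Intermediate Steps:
$N = 3$ ($N = 4 - \left(-4 + 5\right) = 4 - 1 = 3$)
$V{\left(J,w \right)} = 3$
$D = 3$
$P{\left(x,a \right)} = 76$ ($P{\left(x,a \right)} = 6 - -70 = 6 + 70 = 76$)
$\sqrt{P{\left(-41,D - 30 \right)} - 44880} = \sqrt{76 - 44880} = \sqrt{-44804} = 2 i \sqrt{11201}$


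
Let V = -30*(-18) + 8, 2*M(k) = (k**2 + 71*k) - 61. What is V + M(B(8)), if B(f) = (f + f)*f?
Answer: 26507/2 ≈ 13254.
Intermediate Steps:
B(f) = 2*f**2 (B(f) = (2*f)*f = 2*f**2)
M(k) = -61/2 + k**2/2 + 71*k/2 (M(k) = ((k**2 + 71*k) - 61)/2 = (-61 + k**2 + 71*k)/2 = -61/2 + k**2/2 + 71*k/2)
V = 548 (V = 540 + 8 = 548)
V + M(B(8)) = 548 + (-61/2 + (2*8**2)**2/2 + 71*(2*8**2)/2) = 548 + (-61/2 + (2*64)**2/2 + 71*(2*64)/2) = 548 + (-61/2 + (1/2)*128**2 + (71/2)*128) = 548 + (-61/2 + (1/2)*16384 + 4544) = 548 + (-61/2 + 8192 + 4544) = 548 + 25411/2 = 26507/2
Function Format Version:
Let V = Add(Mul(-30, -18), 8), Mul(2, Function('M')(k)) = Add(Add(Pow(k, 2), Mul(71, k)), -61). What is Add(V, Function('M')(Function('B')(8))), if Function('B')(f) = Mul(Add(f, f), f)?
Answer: Rational(26507, 2) ≈ 13254.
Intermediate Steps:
Function('B')(f) = Mul(2, Pow(f, 2)) (Function('B')(f) = Mul(Mul(2, f), f) = Mul(2, Pow(f, 2)))
Function('M')(k) = Add(Rational(-61, 2), Mul(Rational(1, 2), Pow(k, 2)), Mul(Rational(71, 2), k)) (Function('M')(k) = Mul(Rational(1, 2), Add(Add(Pow(k, 2), Mul(71, k)), -61)) = Mul(Rational(1, 2), Add(-61, Pow(k, 2), Mul(71, k))) = Add(Rational(-61, 2), Mul(Rational(1, 2), Pow(k, 2)), Mul(Rational(71, 2), k)))
V = 548 (V = Add(540, 8) = 548)
Add(V, Function('M')(Function('B')(8))) = Add(548, Add(Rational(-61, 2), Mul(Rational(1, 2), Pow(Mul(2, Pow(8, 2)), 2)), Mul(Rational(71, 2), Mul(2, Pow(8, 2))))) = Add(548, Add(Rational(-61, 2), Mul(Rational(1, 2), Pow(Mul(2, 64), 2)), Mul(Rational(71, 2), Mul(2, 64)))) = Add(548, Add(Rational(-61, 2), Mul(Rational(1, 2), Pow(128, 2)), Mul(Rational(71, 2), 128))) = Add(548, Add(Rational(-61, 2), Mul(Rational(1, 2), 16384), 4544)) = Add(548, Add(Rational(-61, 2), 8192, 4544)) = Add(548, Rational(25411, 2)) = Rational(26507, 2)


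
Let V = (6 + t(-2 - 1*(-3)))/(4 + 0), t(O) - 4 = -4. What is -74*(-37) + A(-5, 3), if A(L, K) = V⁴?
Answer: 43889/16 ≈ 2743.1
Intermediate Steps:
t(O) = 0 (t(O) = 4 - 4 = 0)
V = 3/2 (V = (6 + 0)/(4 + 0) = 6/4 = 6*(¼) = 3/2 ≈ 1.5000)
A(L, K) = 81/16 (A(L, K) = (3/2)⁴ = 81/16)
-74*(-37) + A(-5, 3) = -74*(-37) + 81/16 = 2738 + 81/16 = 43889/16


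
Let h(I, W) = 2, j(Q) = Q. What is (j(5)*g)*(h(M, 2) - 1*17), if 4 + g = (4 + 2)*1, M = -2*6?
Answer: -150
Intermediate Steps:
M = -12
g = 2 (g = -4 + (4 + 2)*1 = -4 + 6*1 = -4 + 6 = 2)
(j(5)*g)*(h(M, 2) - 1*17) = (5*2)*(2 - 1*17) = 10*(2 - 17) = 10*(-15) = -150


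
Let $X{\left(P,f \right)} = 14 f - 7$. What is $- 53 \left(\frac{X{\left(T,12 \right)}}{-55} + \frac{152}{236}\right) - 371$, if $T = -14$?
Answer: $- \frac{811218}{3245} \approx -249.99$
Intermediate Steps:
$X{\left(P,f \right)} = -7 + 14 f$
$- 53 \left(\frac{X{\left(T,12 \right)}}{-55} + \frac{152}{236}\right) - 371 = - 53 \left(\frac{-7 + 14 \cdot 12}{-55} + \frac{152}{236}\right) - 371 = - 53 \left(\left(-7 + 168\right) \left(- \frac{1}{55}\right) + 152 \cdot \frac{1}{236}\right) - 371 = - 53 \left(161 \left(- \frac{1}{55}\right) + \frac{38}{59}\right) - 371 = - 53 \left(- \frac{161}{55} + \frac{38}{59}\right) - 371 = \left(-53\right) \left(- \frac{7409}{3245}\right) - 371 = \frac{392677}{3245} - 371 = - \frac{811218}{3245}$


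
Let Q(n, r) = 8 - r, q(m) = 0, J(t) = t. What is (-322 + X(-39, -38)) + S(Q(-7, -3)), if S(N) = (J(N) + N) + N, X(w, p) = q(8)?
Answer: -289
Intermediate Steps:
X(w, p) = 0
S(N) = 3*N (S(N) = (N + N) + N = 2*N + N = 3*N)
(-322 + X(-39, -38)) + S(Q(-7, -3)) = (-322 + 0) + 3*(8 - 1*(-3)) = -322 + 3*(8 + 3) = -322 + 3*11 = -322 + 33 = -289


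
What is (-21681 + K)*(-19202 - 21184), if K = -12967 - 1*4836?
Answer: 1594600824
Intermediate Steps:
K = -17803 (K = -12967 - 4836 = -17803)
(-21681 + K)*(-19202 - 21184) = (-21681 - 17803)*(-19202 - 21184) = -39484*(-40386) = 1594600824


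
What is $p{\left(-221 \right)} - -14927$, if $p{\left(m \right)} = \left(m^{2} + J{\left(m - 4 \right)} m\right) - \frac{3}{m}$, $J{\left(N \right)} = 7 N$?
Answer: $\frac{91017306}{221} \approx 4.1184 \cdot 10^{5}$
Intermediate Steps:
$p{\left(m \right)} = m^{2} - \frac{3}{m} + m \left(-28 + 7 m\right)$ ($p{\left(m \right)} = \left(m^{2} + 7 \left(m - 4\right) m\right) - \frac{3}{m} = \left(m^{2} + 7 \left(-4 + m\right) m\right) - \frac{3}{m} = \left(m^{2} + \left(-28 + 7 m\right) m\right) - \frac{3}{m} = \left(m^{2} + m \left(-28 + 7 m\right)\right) - \frac{3}{m} = m^{2} - \frac{3}{m} + m \left(-28 + 7 m\right)$)
$p{\left(-221 \right)} - -14927 = \frac{-3 + \left(-221\right)^{2} \left(-28 + 8 \left(-221\right)\right)}{-221} - -14927 = - \frac{-3 + 48841 \left(-28 - 1768\right)}{221} + 14927 = - \frac{-3 + 48841 \left(-1796\right)}{221} + 14927 = - \frac{-3 - 87718436}{221} + 14927 = \left(- \frac{1}{221}\right) \left(-87718439\right) + 14927 = \frac{87718439}{221} + 14927 = \frac{91017306}{221}$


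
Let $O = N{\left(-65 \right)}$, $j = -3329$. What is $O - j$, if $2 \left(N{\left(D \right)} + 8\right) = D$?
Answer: $\frac{6577}{2} \approx 3288.5$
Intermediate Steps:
$N{\left(D \right)} = -8 + \frac{D}{2}$
$O = - \frac{81}{2}$ ($O = -8 + \frac{1}{2} \left(-65\right) = -8 - \frac{65}{2} = - \frac{81}{2} \approx -40.5$)
$O - j = - \frac{81}{2} - -3329 = - \frac{81}{2} + 3329 = \frac{6577}{2}$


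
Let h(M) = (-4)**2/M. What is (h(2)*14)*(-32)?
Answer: -3584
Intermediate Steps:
h(M) = 16/M
(h(2)*14)*(-32) = ((16/2)*14)*(-32) = ((16*(1/2))*14)*(-32) = (8*14)*(-32) = 112*(-32) = -3584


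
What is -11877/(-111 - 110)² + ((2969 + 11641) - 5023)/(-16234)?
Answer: -661049885/792884794 ≈ -0.83373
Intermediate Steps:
-11877/(-111 - 110)² + ((2969 + 11641) - 5023)/(-16234) = -11877/((-221)²) + (14610 - 5023)*(-1/16234) = -11877/48841 + 9587*(-1/16234) = -11877*1/48841 - 9587/16234 = -11877/48841 - 9587/16234 = -661049885/792884794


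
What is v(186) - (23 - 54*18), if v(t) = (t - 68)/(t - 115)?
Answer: 67497/71 ≈ 950.66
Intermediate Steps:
v(t) = (-68 + t)/(-115 + t)
v(186) - (23 - 54*18) = (-68 + 186)/(-115 + 186) - (23 - 54*18) = 118/71 - (23 - 972) = (1/71)*118 - 1*(-949) = 118/71 + 949 = 67497/71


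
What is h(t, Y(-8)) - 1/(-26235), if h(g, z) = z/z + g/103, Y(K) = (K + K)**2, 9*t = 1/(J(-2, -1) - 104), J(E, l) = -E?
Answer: 275632501/275624910 ≈ 1.0000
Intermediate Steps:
t = -1/918 (t = 1/(9*(-1*(-2) - 104)) = 1/(9*(2 - 104)) = (1/9)/(-102) = (1/9)*(-1/102) = -1/918 ≈ -0.0010893)
Y(K) = 4*K**2 (Y(K) = (2*K)**2 = 4*K**2)
h(g, z) = 1 + g/103 (h(g, z) = 1 + g*(1/103) = 1 + g/103)
h(t, Y(-8)) - 1/(-26235) = (1 + (1/103)*(-1/918)) - 1/(-26235) = (1 - 1/94554) - 1*(-1/26235) = 94553/94554 + 1/26235 = 275632501/275624910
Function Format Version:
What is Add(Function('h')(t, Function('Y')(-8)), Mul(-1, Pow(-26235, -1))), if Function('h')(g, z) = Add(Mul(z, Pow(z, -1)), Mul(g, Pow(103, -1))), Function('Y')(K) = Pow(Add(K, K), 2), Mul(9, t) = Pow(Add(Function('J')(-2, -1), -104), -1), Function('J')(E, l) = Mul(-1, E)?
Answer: Rational(275632501, 275624910) ≈ 1.0000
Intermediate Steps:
t = Rational(-1, 918) (t = Mul(Rational(1, 9), Pow(Add(Mul(-1, -2), -104), -1)) = Mul(Rational(1, 9), Pow(Add(2, -104), -1)) = Mul(Rational(1, 9), Pow(-102, -1)) = Mul(Rational(1, 9), Rational(-1, 102)) = Rational(-1, 918) ≈ -0.0010893)
Function('Y')(K) = Mul(4, Pow(K, 2)) (Function('Y')(K) = Pow(Mul(2, K), 2) = Mul(4, Pow(K, 2)))
Function('h')(g, z) = Add(1, Mul(Rational(1, 103), g)) (Function('h')(g, z) = Add(1, Mul(g, Rational(1, 103))) = Add(1, Mul(Rational(1, 103), g)))
Add(Function('h')(t, Function('Y')(-8)), Mul(-1, Pow(-26235, -1))) = Add(Add(1, Mul(Rational(1, 103), Rational(-1, 918))), Mul(-1, Pow(-26235, -1))) = Add(Add(1, Rational(-1, 94554)), Mul(-1, Rational(-1, 26235))) = Add(Rational(94553, 94554), Rational(1, 26235)) = Rational(275632501, 275624910)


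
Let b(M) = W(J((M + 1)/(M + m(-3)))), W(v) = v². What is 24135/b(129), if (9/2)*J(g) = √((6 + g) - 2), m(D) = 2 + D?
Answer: 10426320/107 ≈ 97442.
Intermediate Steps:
J(g) = 2*√(4 + g)/9 (J(g) = 2*√((6 + g) - 2)/9 = 2*√(4 + g)/9)
b(M) = 16/81 + 4*(1 + M)/(81*(-1 + M)) (b(M) = (2*√(4 + (M + 1)/(M + (2 - 3)))/9)² = (2*√(4 + (1 + M)/(M - 1))/9)² = (2*√(4 + (1 + M)/(-1 + M))/9)² = 16/81 + 4*(1 + M)/(81*(-1 + M)))
24135/b(129) = 24135/((4*(-3 + 5*129)/(81*(-1 + 129)))) = 24135/(((4/81)*(-3 + 645)/128)) = 24135/(((4/81)*(1/128)*642)) = 24135/(107/432) = 24135*(432/107) = 10426320/107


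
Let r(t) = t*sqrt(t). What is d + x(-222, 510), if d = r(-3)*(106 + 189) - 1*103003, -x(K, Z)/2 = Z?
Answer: -104023 - 885*I*sqrt(3) ≈ -1.0402e+5 - 1532.9*I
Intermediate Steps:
x(K, Z) = -2*Z
r(t) = t**(3/2)
d = -103003 - 885*I*sqrt(3) (d = (-3)**(3/2)*(106 + 189) - 1*103003 = -3*I*sqrt(3)*295 - 103003 = -885*I*sqrt(3) - 103003 = -103003 - 885*I*sqrt(3) ≈ -1.03e+5 - 1532.9*I)
d + x(-222, 510) = (-103003 - 885*I*sqrt(3)) - 2*510 = (-103003 - 885*I*sqrt(3)) - 1020 = -104023 - 885*I*sqrt(3)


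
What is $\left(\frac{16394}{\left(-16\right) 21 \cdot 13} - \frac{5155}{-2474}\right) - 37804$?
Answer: $- \frac{14590871323}{385944} \approx -37806.0$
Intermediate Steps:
$\left(\frac{16394}{\left(-16\right) 21 \cdot 13} - \frac{5155}{-2474}\right) - 37804 = \left(\frac{16394}{\left(-336\right) 13} - - \frac{5155}{2474}\right) - 37804 = \left(\frac{16394}{-4368} + \frac{5155}{2474}\right) - 37804 = \left(16394 \left(- \frac{1}{4368}\right) + \frac{5155}{2474}\right) - 37804 = \left(- \frac{1171}{312} + \frac{5155}{2474}\right) - 37804 = - \frac{644347}{385944} - 37804 = - \frac{14590871323}{385944}$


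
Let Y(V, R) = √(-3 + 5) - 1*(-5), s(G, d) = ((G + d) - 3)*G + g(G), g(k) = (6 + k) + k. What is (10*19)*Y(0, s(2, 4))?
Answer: 950 + 190*√2 ≈ 1218.7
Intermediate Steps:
g(k) = 6 + 2*k
s(G, d) = 6 + 2*G + G*(-3 + G + d) (s(G, d) = ((G + d) - 3)*G + (6 + 2*G) = (-3 + G + d)*G + (6 + 2*G) = G*(-3 + G + d) + (6 + 2*G) = 6 + 2*G + G*(-3 + G + d))
Y(V, R) = 5 + √2 (Y(V, R) = √2 + 5 = 5 + √2)
(10*19)*Y(0, s(2, 4)) = (10*19)*(5 + √2) = 190*(5 + √2) = 950 + 190*√2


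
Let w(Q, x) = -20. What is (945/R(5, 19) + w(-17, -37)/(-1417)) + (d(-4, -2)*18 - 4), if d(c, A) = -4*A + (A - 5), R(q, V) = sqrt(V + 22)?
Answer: 19858/1417 + 945*sqrt(41)/41 ≈ 161.60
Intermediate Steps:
R(q, V) = sqrt(22 + V)
d(c, A) = -5 - 3*A (d(c, A) = -4*A + (-5 + A) = -5 - 3*A)
(945/R(5, 19) + w(-17, -37)/(-1417)) + (d(-4, -2)*18 - 4) = (945/(sqrt(22 + 19)) - 20/(-1417)) + ((-5 - 3*(-2))*18 - 4) = (945/(sqrt(41)) - 20*(-1/1417)) + ((-5 + 6)*18 - 4) = (945*(sqrt(41)/41) + 20/1417) + (1*18 - 4) = (945*sqrt(41)/41 + 20/1417) + (18 - 4) = (20/1417 + 945*sqrt(41)/41) + 14 = 19858/1417 + 945*sqrt(41)/41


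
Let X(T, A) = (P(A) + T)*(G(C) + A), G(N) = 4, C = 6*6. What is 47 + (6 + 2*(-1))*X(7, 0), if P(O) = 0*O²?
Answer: 159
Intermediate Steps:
C = 36
P(O) = 0
X(T, A) = T*(4 + A) (X(T, A) = (0 + T)*(4 + A) = T*(4 + A))
47 + (6 + 2*(-1))*X(7, 0) = 47 + (6 + 2*(-1))*(7*(4 + 0)) = 47 + (6 - 2)*(7*4) = 47 + 4*28 = 47 + 112 = 159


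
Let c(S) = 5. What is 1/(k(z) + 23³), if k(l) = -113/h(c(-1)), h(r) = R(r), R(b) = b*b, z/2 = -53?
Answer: 25/304062 ≈ 8.2220e-5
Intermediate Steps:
z = -106 (z = 2*(-53) = -106)
R(b) = b²
h(r) = r²
k(l) = -113/25 (k(l) = -113/(5²) = -113/25)
1/(k(z) + 23³) = 1/(-113/25 + 23³) = 1/(-113/25 + 12167) = 1/(304062/25) = 25/304062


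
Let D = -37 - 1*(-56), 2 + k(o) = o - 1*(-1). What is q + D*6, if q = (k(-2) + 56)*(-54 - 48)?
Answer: -5292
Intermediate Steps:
k(o) = -1 + o (k(o) = -2 + (o - 1*(-1)) = -2 + (o + 1) = -2 + (1 + o) = -1 + o)
q = -5406 (q = ((-1 - 2) + 56)*(-54 - 48) = (-3 + 56)*(-102) = 53*(-102) = -5406)
D = 19 (D = -37 + 56 = 19)
q + D*6 = -5406 + 19*6 = -5406 + 114 = -5292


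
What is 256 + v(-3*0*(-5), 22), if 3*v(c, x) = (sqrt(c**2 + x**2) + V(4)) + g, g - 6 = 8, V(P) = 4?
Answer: 808/3 ≈ 269.33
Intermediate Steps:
g = 14 (g = 6 + 8 = 14)
v(c, x) = 6 + sqrt(c**2 + x**2)/3 (v(c, x) = ((sqrt(c**2 + x**2) + 4) + 14)/3 = ((4 + sqrt(c**2 + x**2)) + 14)/3 = (18 + sqrt(c**2 + x**2))/3 = 6 + sqrt(c**2 + x**2)/3)
256 + v(-3*0*(-5), 22) = 256 + (6 + sqrt((-3*0*(-5))**2 + 22**2)/3) = 256 + (6 + sqrt((0*(-5))**2 + 484)/3) = 256 + (6 + sqrt(0**2 + 484)/3) = 256 + (6 + sqrt(0 + 484)/3) = 256 + (6 + sqrt(484)/3) = 256 + (6 + (1/3)*22) = 256 + (6 + 22/3) = 256 + 40/3 = 808/3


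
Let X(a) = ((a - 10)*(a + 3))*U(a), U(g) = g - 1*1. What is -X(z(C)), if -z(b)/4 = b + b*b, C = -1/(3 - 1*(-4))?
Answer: -1992150/117649 ≈ -16.933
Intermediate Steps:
U(g) = -1 + g (U(g) = g - 1 = -1 + g)
C = -1/7 (C = -1/(3 + 4) = -1/7 ≈ -0.14286)
z(b) = -4*b - 4*b**2 (z(b) = -4*(b + b*b) = -4*(b + b**2) = -4*b - 4*b**2)
X(a) = (-1 + a)*(-10 + a)*(3 + a) (X(a) = ((a - 10)*(a + 3))*(-1 + a) = ((-10 + a)*(3 + a))*(-1 + a) = (-1 + a)*(-10 + a)*(3 + a))
-X(z(C)) = -(-1)*(-1 - 4*(-1/7)*(1 - 1/7))*(30 - (-4*(-1/7)*(1 - 1/7))**2 + 7*(-4*(-1/7)*(1 - 1/7))) = -(-1)*(-1 - 4*(-1/7)*6/7)*(30 - (-4*(-1/7)*6/7)**2 + 7*(-4*(-1/7)*6/7)) = -(-1)*(-1 + 24/49)*(30 - (24/49)**2 + 7*(24/49)) = -(-1)*(-25)*(30 - 1*576/2401 + 24/7)/49 = -(-1)*(-25)*(30 - 576/2401 + 24/7)/49 = -(-1)*(-25)*79686/(49*2401) = -1*1992150/117649 = -1992150/117649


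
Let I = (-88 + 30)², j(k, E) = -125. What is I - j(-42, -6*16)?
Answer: 3489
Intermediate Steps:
I = 3364 (I = (-58)² = 3364)
I - j(-42, -6*16) = 3364 - 1*(-125) = 3364 + 125 = 3489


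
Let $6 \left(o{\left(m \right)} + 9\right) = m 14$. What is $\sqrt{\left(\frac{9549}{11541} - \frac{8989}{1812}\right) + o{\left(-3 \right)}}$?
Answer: $\frac{i \sqrt{244578510371901}}{3485382} \approx 4.487 i$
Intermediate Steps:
$o{\left(m \right)} = -9 + \frac{7 m}{3}$ ($o{\left(m \right)} = -9 + \frac{m 14}{6} = -9 + \frac{14 m}{6} = -9 + \frac{7 m}{3}$)
$\sqrt{\left(\frac{9549}{11541} - \frac{8989}{1812}\right) + o{\left(-3 \right)}} = \sqrt{\left(\frac{9549}{11541} - \frac{8989}{1812}\right) + \left(-9 + \frac{7}{3} \left(-3\right)\right)} = \sqrt{\left(9549 \cdot \frac{1}{11541} - \frac{8989}{1812}\right) - 16} = \sqrt{\left(\frac{3183}{3847} - \frac{8989}{1812}\right) - 16} = \sqrt{- \frac{28813087}{6970764} - 16} = \sqrt{- \frac{140345311}{6970764}} = \frac{i \sqrt{244578510371901}}{3485382}$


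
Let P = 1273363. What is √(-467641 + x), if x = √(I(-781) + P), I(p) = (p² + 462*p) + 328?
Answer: √(-467641 + √1522830) ≈ 682.94*I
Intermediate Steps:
I(p) = 328 + p² + 462*p
x = √1522830 (x = √((328 + (-781)² + 462*(-781)) + 1273363) = √((328 + 609961 - 360822) + 1273363) = √(249467 + 1273363) = √1522830 ≈ 1234.0)
√(-467641 + x) = √(-467641 + √1522830)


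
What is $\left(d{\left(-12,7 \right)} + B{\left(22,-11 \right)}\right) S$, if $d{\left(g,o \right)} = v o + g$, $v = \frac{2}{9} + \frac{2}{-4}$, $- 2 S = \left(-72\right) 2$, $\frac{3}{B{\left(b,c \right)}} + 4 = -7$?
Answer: $- \frac{11260}{11} \approx -1023.6$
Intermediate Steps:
$B{\left(b,c \right)} = - \frac{3}{11}$ ($B{\left(b,c \right)} = \frac{3}{-4 - 7} = \frac{3}{-11} = 3 \left(- \frac{1}{11}\right) = - \frac{3}{11}$)
$S = 72$ ($S = - \frac{\left(-72\right) 2}{2} = \left(- \frac{1}{2}\right) \left(-144\right) = 72$)
$v = - \frac{5}{18}$ ($v = 2 \cdot \frac{1}{9} + 2 \left(- \frac{1}{4}\right) = \frac{2}{9} - \frac{1}{2} = - \frac{5}{18} \approx -0.27778$)
$d{\left(g,o \right)} = g - \frac{5 o}{18}$ ($d{\left(g,o \right)} = - \frac{5 o}{18} + g = g - \frac{5 o}{18}$)
$\left(d{\left(-12,7 \right)} + B{\left(22,-11 \right)}\right) S = \left(\left(-12 - \frac{35}{18}\right) - \frac{3}{11}\right) 72 = \left(- \frac{251}{18} - \frac{3}{11}\right) 72 = \left(- \frac{2815}{198}\right) 72 = - \frac{11260}{11}$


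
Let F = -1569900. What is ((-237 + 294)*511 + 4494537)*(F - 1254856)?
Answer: -12778247025984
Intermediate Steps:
((-237 + 294)*511 + 4494537)*(F - 1254856) = ((-237 + 294)*511 + 4494537)*(-1569900 - 1254856) = (57*511 + 4494537)*(-2824756) = (29127 + 4494537)*(-2824756) = 4523664*(-2824756) = -12778247025984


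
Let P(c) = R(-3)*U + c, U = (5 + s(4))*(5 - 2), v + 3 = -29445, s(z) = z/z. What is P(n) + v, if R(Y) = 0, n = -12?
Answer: -29460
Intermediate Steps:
s(z) = 1
v = -29448 (v = -3 - 29445 = -29448)
U = 18 (U = (5 + 1)*(5 - 2) = 6*3 = 18)
P(c) = c (P(c) = 0*18 + c = 0 + c = c)
P(n) + v = -12 - 29448 = -29460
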